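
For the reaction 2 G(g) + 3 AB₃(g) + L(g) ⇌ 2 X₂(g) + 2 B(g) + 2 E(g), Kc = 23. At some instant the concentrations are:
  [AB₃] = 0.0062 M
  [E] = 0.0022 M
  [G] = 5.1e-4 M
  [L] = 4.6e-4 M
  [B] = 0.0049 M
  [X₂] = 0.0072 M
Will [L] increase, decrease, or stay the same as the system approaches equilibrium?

increase

Qc = [X₂]²·[B]²·[E]² / ([G]²·[AB₃]³·[L]) = (0.0072)²·(0.0049)²·(0.0022)² / ((5.1e-4)²·(0.0062)³·(4.6e-4)) = 210
Qc = 210 > Kc = 23: net reverse reaction.
L is a reactant, so it increases.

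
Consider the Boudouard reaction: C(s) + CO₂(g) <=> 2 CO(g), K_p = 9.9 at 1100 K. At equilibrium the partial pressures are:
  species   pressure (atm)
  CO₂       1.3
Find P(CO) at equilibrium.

P(CO) = 3.6 atm

(C is a pure solid — omitted from K_p.)
At equilibrium, K_p = P(CO)² / P(CO₂) = 9.9.
(P(CO))² / (1.3) = 9.9
P(CO)² = 12.9 ⇒ P(CO) = 3.6 atm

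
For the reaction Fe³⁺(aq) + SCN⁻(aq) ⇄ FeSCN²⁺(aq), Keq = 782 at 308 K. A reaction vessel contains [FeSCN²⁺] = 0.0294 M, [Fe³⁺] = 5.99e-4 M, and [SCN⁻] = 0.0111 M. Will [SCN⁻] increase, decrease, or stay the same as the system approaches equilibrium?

increase

Q = [FeSCN²⁺] / ([Fe³⁺]·[SCN⁻]) = (0.0294) / ((5.99e-4)·(0.0111)) = 4420
Q = 4420 > Keq = 782: net reverse reaction.
SCN⁻ is a reactant, so it increases.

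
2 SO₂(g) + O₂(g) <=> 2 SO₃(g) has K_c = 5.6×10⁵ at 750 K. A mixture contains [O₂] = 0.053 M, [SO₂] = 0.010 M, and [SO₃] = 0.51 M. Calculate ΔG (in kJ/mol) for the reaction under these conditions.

Q_c = [SO₃]² / ([SO₂]²·[O₂]) = (0.51)² / ((0.010)²·(0.053)) = 49100
ΔG = RT ln(Q_c/K_c) = (8.314 J mol⁻¹ K⁻¹)(750 K) × ln(49100/5.6×10⁵)
   = (6.236 kJ/mol)(-2.434) = -15.2 kJ/mol
ΔG < 0, so the forward reaction is spontaneous (proceeds forward).

ΔG = -15.2 kJ/mol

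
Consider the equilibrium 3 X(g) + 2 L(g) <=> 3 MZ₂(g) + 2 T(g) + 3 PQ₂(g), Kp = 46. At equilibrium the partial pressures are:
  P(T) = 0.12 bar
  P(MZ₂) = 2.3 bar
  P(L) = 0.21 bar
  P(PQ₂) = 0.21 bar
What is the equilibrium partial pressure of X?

P(X) = 0.093 bar

At equilibrium, Kp = P(MZ₂)³·P(T)²·P(PQ₂)³ / (P(X)³·P(L)²) = 46.
(2.3)³·(0.12)²·(0.21)³ / ((P(X))³·(0.21)²) = 46
P(X)³ = 8.00×10⁻⁴ ⇒ P(X) = 0.093 bar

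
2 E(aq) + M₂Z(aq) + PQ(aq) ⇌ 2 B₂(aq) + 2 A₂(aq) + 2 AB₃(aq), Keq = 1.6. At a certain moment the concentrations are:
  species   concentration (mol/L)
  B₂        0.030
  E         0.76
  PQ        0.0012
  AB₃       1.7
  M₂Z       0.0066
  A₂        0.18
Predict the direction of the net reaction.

Q = [B₂]²·[A₂]²·[AB₃]² / ([E]²·[M₂Z]·[PQ]) = (0.030)²·(0.18)²·(1.7)² / ((0.76)²·(0.0066)·(0.0012)) = 18
Q = 18 > Keq = 1.6, so the reverse reaction proceeds.

toward reactants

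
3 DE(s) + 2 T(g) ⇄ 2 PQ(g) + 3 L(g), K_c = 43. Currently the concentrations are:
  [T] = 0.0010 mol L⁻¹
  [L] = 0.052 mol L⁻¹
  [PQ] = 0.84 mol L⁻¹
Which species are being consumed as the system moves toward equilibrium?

(DE is a pure solid — omitted from Q_c.)
Q_c = [PQ]²·[L]³ / [T]² = (0.84)²·(0.052)³ / (0.0010)² = 99
Q_c = 99 > K_c = 43: net reverse reaction.

PQ, L (products)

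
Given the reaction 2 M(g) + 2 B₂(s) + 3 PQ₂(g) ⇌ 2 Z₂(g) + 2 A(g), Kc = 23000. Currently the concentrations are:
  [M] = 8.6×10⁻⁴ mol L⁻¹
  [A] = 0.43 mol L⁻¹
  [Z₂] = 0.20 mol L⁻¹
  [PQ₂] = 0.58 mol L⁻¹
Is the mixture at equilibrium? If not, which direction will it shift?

no; Q > K, reaction proceeds in reverse

(B₂ is a pure solid — omitted from Qc.)
Qc = [Z₂]²·[A]² / ([M]²·[PQ₂]³) = (0.20)²·(0.43)² / ((8.6×10⁻⁴)²·(0.58)³) = 51000
Qc = 51000 > Kc = 23000: net reverse reaction.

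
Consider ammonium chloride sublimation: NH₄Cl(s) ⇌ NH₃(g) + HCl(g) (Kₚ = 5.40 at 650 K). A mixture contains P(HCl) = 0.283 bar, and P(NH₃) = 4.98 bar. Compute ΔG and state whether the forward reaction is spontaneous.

ΔG = -7.26 kJ/mol; the forward reaction is spontaneous

(NH₄Cl is a pure solid — omitted from Qₚ.)
Qₚ = P(NH₃)·P(HCl) = (4.98)·(0.283) = 1.41
ΔG = RT ln(Qₚ/Kₚ) = (8.314 J mol⁻¹ K⁻¹)(650 K) × ln(1.41/5.40)
   = (5.404 kJ/mol)(-1.343) = -7.26 kJ/mol
ΔG < 0, so the forward reaction is spontaneous (proceeds forward).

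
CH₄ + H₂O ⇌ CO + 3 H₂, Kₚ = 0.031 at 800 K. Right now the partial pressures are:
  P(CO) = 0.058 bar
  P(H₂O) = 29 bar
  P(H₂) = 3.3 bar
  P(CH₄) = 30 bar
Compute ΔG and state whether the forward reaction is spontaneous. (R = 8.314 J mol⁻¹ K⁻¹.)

ΔG = -17.0 kJ/mol; the forward reaction is spontaneous

Qₚ = P(CO)·P(H₂)³ / (P(CH₄)·P(H₂O)) = (0.058)·(3.3)³ / ((30)·(29)) = 0.00240
ΔG = RT ln(Qₚ/Kₚ) = (8.314 J mol⁻¹ K⁻¹)(800 K) × ln(0.00240/0.031)
   = (6.651 kJ/mol)(-2.559) = -17.0 kJ/mol
ΔG < 0, so the forward reaction is spontaneous (proceeds forward).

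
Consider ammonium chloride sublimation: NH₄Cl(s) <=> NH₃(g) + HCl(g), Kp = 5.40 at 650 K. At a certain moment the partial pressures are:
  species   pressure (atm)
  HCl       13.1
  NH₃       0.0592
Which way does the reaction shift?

(NH₄Cl is a pure solid — omitted from Qp.)
Qp = P(NH₃)·P(HCl) = (0.0592)·(13.1) = 0.776
Qp = 0.776 < Kp = 5.40, so the forward reaction proceeds.

toward products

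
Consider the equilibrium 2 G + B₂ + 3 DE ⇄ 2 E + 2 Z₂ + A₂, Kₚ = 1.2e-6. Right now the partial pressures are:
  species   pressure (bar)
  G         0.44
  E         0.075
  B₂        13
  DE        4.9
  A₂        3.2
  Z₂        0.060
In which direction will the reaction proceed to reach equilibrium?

Qₚ = P(E)²·P(Z₂)²·P(A₂) / (P(G)²·P(B₂)·P(DE)³) = (0.075)²·(0.060)²·(3.2) / ((0.44)²·(13)·(4.9)³) = 2.2e-7
Qₚ = 2.2e-7 < Kₚ = 1.2e-6, so the forward reaction proceeds.

to the right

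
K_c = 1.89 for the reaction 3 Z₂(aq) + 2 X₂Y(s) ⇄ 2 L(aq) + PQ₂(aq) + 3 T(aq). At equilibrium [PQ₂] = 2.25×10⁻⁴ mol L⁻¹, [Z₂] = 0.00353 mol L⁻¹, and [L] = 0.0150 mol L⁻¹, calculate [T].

(X₂Y is a pure solid — omitted from K_c.)
At equilibrium, K_c = [L]²·[PQ₂]·[T]³ / [Z₂]³ = 1.89.
(0.0150)²·(2.25×10⁻⁴)·([T])³ / (0.00353)³ = 1.89
[T]³ = 1.64 ⇒ [T] = 1.18 mol L⁻¹

[T] = 1.18 mol L⁻¹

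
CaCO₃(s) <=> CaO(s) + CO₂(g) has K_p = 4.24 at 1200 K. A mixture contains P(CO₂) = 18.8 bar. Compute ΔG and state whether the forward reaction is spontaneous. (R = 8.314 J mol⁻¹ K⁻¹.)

(CaCO₃, CaO are pure solids — omitted from Q_p.)
Q_p = P(CO₂) = 18.8
ΔG = RT ln(Q_p/K_p) = (8.314 J mol⁻¹ K⁻¹)(1200 K) × ln(18.8/4.24)
   = (9.977 kJ/mol)(1.489) = 14.9 kJ/mol
ΔG > 0, so the forward reaction is non-spontaneous (proceeds in reverse).

ΔG = 14.9 kJ/mol; the forward reaction is non-spontaneous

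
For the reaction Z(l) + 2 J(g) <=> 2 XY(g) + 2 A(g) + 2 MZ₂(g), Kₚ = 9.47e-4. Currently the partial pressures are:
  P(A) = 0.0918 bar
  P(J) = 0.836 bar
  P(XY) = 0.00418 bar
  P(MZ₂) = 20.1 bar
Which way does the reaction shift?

(Z is a pure liquid — omitted from Qₚ.)
Qₚ = P(XY)²·P(A)²·P(MZ₂)² / P(J)² = (0.00418)²·(0.0918)²·(20.1)² / (0.836)² = 8.51e-5
Qₚ = 8.51e-5 < Kₚ = 9.47e-4, so the forward reaction proceeds.

in the forward direction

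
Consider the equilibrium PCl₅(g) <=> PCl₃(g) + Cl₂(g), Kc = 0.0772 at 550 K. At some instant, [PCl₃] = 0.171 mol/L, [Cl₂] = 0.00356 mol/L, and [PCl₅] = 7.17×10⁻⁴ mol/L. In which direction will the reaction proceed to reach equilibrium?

Qc = [PCl₃]·[Cl₂] / [PCl₅] = (0.171)·(0.00356) / (7.17×10⁻⁴) = 0.849
Qc = 0.849 > Kc = 0.0772, so the reverse reaction proceeds.

to the left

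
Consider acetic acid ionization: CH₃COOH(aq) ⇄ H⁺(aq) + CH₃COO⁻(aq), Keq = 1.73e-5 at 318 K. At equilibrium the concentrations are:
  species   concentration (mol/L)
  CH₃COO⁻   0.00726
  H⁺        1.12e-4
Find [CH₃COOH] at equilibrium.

[CH₃COOH] = 0.0470 mol/L

At equilibrium, Keq = [H⁺]·[CH₃COO⁻] / [CH₃COOH] = 1.73e-5.
(1.12e-4)·(0.00726) / ([CH₃COOH]) = 1.73e-5
[CH₃COOH] = 0.0470 mol/L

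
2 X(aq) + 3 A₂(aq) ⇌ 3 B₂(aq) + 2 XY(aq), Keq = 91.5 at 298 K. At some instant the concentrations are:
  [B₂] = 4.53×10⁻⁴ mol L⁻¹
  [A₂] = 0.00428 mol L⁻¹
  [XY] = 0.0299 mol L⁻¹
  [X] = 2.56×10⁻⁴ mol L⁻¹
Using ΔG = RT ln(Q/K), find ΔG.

ΔG = -4.29 kJ/mol

Q = [B₂]³·[XY]² / ([X]²·[A₂]³) = (4.53×10⁻⁴)³·(0.0299)² / ((2.56×10⁻⁴)²·(0.00428)³) = 16.2
ΔG = RT ln(Q/Keq) = (8.314 J mol⁻¹ K⁻¹)(298 K) × ln(16.2/91.5)
   = (2.478 kJ/mol)(-1.731) = -4.29 kJ/mol
ΔG < 0, so the forward reaction is spontaneous (proceeds forward).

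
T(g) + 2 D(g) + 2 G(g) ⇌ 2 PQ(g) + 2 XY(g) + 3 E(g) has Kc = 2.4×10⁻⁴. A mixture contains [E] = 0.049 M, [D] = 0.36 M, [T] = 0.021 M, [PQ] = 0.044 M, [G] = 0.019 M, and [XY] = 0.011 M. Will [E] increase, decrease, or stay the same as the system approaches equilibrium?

increase

Qc = [PQ]²·[XY]²·[E]³ / ([T]·[D]²·[G]²) = (0.044)²·(0.011)²·(0.049)³ / ((0.021)·(0.36)²·(0.019)²) = 2.8×10⁻⁵
Qc = 2.8×10⁻⁵ < Kc = 2.4×10⁻⁴: net forward reaction.
E is a product, so it increases.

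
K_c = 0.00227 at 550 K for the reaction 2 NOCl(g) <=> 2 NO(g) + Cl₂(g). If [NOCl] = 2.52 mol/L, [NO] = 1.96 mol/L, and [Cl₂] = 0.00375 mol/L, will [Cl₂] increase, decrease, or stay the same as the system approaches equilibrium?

Q_c = [NO]²·[Cl₂] / [NOCl]² = (1.96)²·(0.00375) / (2.52)² = 0.00227
Q_c = 0.00227 = K_c; the system is at equilibrium.

stay the same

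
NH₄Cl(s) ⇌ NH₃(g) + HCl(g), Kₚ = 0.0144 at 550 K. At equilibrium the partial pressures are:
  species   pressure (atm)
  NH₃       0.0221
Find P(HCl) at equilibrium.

P(HCl) = 0.652 atm

(NH₄Cl is a pure solid — omitted from Kₚ.)
At equilibrium, Kₚ = P(NH₃)·P(HCl) = 0.0144.
(0.0221)·(P(HCl)) = 0.0144
P(HCl) = 0.652 atm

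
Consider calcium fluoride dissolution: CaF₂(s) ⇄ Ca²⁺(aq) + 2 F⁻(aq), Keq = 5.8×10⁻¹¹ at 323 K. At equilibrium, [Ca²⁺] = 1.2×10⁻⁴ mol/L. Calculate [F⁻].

(CaF₂ is a pure solid — omitted from Keq.)
At equilibrium, Keq = [Ca²⁺]·[F⁻]² = 5.8×10⁻¹¹.
(1.2×10⁻⁴)·([F⁻])² = 5.8×10⁻¹¹
[F⁻]² = 4.83×10⁻⁷ ⇒ [F⁻] = 7.0×10⁻⁴ mol/L

[F⁻] = 7.0×10⁻⁴ mol/L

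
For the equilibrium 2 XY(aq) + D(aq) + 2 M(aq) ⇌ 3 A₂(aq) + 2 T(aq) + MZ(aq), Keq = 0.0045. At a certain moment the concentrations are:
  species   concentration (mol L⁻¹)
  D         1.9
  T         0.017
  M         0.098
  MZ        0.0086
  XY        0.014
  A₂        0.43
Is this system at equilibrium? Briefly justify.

Q = [A₂]³·[T]²·[MZ] / ([XY]²·[D]·[M]²) = (0.43)³·(0.017)²·(0.0086) / ((0.014)²·(1.9)·(0.098)²) = 0.055
Q = 0.055 > Keq = 0.0045: net reverse reaction.

no; Q > K, reaction proceeds in reverse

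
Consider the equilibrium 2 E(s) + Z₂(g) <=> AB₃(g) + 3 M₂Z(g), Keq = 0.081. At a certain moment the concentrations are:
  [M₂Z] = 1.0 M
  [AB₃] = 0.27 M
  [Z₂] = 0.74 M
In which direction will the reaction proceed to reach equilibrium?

reverse (toward reactants)

(E is a pure solid — omitted from Q.)
Q = [AB₃]·[M₂Z]³ / [Z₂] = (0.27)·(1.0)³ / (0.74) = 0.36
Q = 0.36 > Keq = 0.081, so the reverse reaction proceeds.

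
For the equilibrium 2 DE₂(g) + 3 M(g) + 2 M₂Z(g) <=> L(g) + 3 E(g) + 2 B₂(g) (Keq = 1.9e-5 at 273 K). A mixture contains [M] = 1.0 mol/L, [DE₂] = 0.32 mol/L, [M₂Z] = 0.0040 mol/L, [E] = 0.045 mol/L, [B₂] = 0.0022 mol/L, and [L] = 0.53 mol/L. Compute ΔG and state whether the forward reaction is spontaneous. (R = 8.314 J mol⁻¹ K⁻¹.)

ΔG = 4.58 kJ/mol; the forward reaction is non-spontaneous

Q = [L]·[E]³·[B₂]² / ([DE₂]²·[M]³·[M₂Z]²) = (0.53)·(0.045)³·(0.0022)² / ((0.32)²·(1.0)³·(0.0040)²) = 1.43e-4
ΔG = RT ln(Q/Keq) = (8.314 J mol⁻¹ K⁻¹)(273 K) × ln(1.43e-4/1.9e-5)
   = (2.270 kJ/mol)(2.018) = 4.58 kJ/mol
ΔG > 0, so the forward reaction is non-spontaneous (proceeds in reverse).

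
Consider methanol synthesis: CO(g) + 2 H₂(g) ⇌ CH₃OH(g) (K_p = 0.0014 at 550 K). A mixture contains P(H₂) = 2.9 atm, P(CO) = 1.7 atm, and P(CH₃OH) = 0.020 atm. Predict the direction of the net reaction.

Q_p = P(CH₃OH) / (P(CO)·P(H₂)²) = (0.020) / ((1.7)·(2.9)²) = 0.0014
Q_p = 0.0014 = K_p, so the system is already at equilibrium.

at equilibrium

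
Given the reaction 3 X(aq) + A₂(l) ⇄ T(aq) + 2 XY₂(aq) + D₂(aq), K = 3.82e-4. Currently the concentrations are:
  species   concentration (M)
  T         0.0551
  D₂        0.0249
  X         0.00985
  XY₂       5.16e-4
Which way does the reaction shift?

no net change (already at equilibrium)

(A₂ is a pure liquid — omitted from Q.)
Q = [T]·[XY₂]²·[D₂] / [X]³ = (0.0551)·(5.16e-4)²·(0.0249) / (0.00985)³ = 3.82e-4
Q = 3.82e-4 = K, so the system is already at equilibrium.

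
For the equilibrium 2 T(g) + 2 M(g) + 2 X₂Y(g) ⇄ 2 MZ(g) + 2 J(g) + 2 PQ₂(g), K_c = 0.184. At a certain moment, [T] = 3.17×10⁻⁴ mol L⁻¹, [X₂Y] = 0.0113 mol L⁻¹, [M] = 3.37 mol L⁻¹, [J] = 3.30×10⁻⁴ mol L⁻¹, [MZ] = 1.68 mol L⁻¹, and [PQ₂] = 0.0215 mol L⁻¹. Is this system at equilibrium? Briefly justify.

Q_c = [MZ]²·[J]²·[PQ₂]² / ([T]²·[M]²·[X₂Y]²) = (1.68)²·(3.30×10⁻⁴)²·(0.0215)² / ((3.17×10⁻⁴)²·(3.37)²·(0.0113)²) = 0.975
Q_c = 0.975 > K_c = 0.184: net reverse reaction.

no; Q > K, reaction proceeds in reverse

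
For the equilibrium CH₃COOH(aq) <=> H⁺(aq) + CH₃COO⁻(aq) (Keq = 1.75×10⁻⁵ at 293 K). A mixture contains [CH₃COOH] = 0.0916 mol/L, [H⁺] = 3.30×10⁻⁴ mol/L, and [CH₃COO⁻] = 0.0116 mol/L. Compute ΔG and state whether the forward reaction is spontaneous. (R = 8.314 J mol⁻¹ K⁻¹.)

Q = [H⁺]·[CH₃COO⁻] / [CH₃COOH] = (3.30×10⁻⁴)·(0.0116) / (0.0916) = 4.18×10⁻⁵
ΔG = RT ln(Q/Keq) = (8.314 J mol⁻¹ K⁻¹)(293 K) × ln(4.18×10⁻⁵/1.75×10⁻⁵)
   = (2.436 kJ/mol)(0.8707) = 2.12 kJ/mol
ΔG > 0, so the forward reaction is non-spontaneous (proceeds in reverse).

ΔG = 2.12 kJ/mol; the forward reaction is non-spontaneous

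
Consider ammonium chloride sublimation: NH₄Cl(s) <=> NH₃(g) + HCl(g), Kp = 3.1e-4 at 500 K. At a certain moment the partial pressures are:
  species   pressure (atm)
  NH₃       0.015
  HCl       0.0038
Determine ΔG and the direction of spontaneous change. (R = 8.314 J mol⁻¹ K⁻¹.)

(NH₄Cl is a pure solid — omitted from Qp.)
Qp = P(NH₃)·P(HCl) = (0.015)·(0.0038) = 5.70e-5
ΔG = RT ln(Qp/Kp) = (8.314 J mol⁻¹ K⁻¹)(500 K) × ln(5.70e-5/3.1e-4)
   = (4.157 kJ/mol)(-1.694) = -7.04 kJ/mol
ΔG < 0, so the forward reaction is spontaneous (proceeds forward).

ΔG = -7.04 kJ/mol; the forward reaction is spontaneous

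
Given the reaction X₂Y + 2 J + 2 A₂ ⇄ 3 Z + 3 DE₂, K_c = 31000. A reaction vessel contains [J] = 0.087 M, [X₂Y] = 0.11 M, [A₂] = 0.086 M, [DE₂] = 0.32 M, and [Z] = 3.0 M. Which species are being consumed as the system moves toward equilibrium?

Z, DE₂ (products)

Q_c = [Z]³·[DE₂]³ / ([X₂Y]·[J]²·[A₂]²) = (3.0)³·(0.32)³ / ((0.11)·(0.087)²·(0.086)²) = 1.4e5
Q_c = 1.4e5 > K_c = 31000: net reverse reaction.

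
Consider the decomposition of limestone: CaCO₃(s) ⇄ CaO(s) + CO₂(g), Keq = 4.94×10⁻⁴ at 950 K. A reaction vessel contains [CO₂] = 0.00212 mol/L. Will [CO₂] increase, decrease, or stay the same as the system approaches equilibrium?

(CaCO₃, CaO are pure solids — omitted from Q.)
Q = [CO₂] = 0.00212
Q = 0.00212 > Keq = 4.94×10⁻⁴: net reverse reaction.
CO₂ is a product, so it decreases.

decrease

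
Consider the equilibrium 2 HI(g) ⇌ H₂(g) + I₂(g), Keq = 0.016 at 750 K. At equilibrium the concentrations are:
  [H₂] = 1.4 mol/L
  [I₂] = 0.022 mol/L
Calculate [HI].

At equilibrium, Keq = [H₂]·[I₂] / [HI]² = 0.016.
(1.4)·(0.022) / ([HI])² = 0.016
[HI]² = 1.93 ⇒ [HI] = 1.4 mol/L

[HI] = 1.4 mol/L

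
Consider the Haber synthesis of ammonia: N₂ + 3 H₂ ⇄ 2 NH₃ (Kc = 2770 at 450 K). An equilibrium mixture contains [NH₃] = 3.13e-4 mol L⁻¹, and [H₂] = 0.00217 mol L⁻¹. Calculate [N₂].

At equilibrium, Kc = [NH₃]² / ([N₂]·[H₂]³) = 2770.
(3.13e-4)² / (([N₂])·(0.00217)³) = 2770
[N₂] = 0.00346 mol L⁻¹

[N₂] = 0.00346 mol L⁻¹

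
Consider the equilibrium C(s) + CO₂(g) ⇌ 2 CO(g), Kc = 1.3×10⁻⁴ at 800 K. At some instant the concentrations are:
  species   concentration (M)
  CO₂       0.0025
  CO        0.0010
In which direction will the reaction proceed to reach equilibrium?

(C is a pure solid — omitted from Qc.)
Qc = [CO]² / [CO₂] = (0.0010)² / (0.0025) = 4.0×10⁻⁴
Qc = 4.0×10⁻⁴ > Kc = 1.3×10⁻⁴, so the reverse reaction proceeds.

in the reverse direction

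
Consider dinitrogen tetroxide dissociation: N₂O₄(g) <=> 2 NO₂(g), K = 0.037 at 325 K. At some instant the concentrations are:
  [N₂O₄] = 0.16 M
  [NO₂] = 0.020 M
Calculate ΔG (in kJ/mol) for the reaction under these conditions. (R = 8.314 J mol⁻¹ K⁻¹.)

Q = [NO₂]² / [N₂O₄] = (0.020)² / (0.16) = 0.00250
ΔG = RT ln(Q/K) = (8.314 J mol⁻¹ K⁻¹)(325 K) × ln(0.00250/0.037)
   = (2.702 kJ/mol)(-2.695) = -7.28 kJ/mol
ΔG < 0, so the forward reaction is spontaneous (proceeds forward).

ΔG = -7.28 kJ/mol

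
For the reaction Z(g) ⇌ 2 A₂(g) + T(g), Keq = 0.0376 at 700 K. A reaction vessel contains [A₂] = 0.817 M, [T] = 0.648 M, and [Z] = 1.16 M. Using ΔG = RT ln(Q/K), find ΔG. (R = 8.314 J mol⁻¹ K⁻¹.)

ΔG = 13.4 kJ/mol

Q = [A₂]²·[T] / [Z] = (0.817)²·(0.648) / (1.16) = 0.373
ΔG = RT ln(Q/Keq) = (8.314 J mol⁻¹ K⁻¹)(700 K) × ln(0.373/0.0376)
   = (5.820 kJ/mol)(2.295) = 13.4 kJ/mol
ΔG > 0, so the forward reaction is non-spontaneous (proceeds in reverse).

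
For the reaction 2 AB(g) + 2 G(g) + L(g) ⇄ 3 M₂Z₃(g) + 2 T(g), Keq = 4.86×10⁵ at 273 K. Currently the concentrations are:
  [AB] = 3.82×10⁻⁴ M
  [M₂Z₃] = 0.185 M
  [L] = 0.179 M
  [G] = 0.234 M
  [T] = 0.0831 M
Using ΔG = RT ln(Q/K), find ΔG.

Q = [M₂Z₃]³·[T]² / ([AB]²·[G]²·[L]) = (0.185)³·(0.0831)² / ((3.82×10⁻⁴)²·(0.234)²·(0.179)) = 30600
ΔG = RT ln(Q/Keq) = (8.314 J mol⁻¹ K⁻¹)(273 K) × ln(30600/4.86×10⁵)
   = (2.270 kJ/mol)(-2.765) = -6.28 kJ/mol
ΔG < 0, so the forward reaction is spontaneous (proceeds forward).

ΔG = -6.28 kJ/mol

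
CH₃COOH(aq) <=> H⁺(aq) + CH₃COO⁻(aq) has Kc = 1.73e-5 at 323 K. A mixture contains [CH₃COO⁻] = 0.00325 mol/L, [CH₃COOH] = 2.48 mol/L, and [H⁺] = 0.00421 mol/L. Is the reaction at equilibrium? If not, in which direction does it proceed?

Qc = [H⁺]·[CH₃COO⁻] / [CH₃COOH] = (0.00421)·(0.00325) / (2.48) = 5.52e-6
Qc = 5.52e-6 < Kc = 1.73e-5, so the forward reaction proceeds.

in the forward direction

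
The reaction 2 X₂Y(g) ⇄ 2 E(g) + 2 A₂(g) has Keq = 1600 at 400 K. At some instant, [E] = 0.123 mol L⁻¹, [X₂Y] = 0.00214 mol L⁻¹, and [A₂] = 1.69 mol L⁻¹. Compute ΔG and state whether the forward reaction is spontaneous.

Q = [E]²·[A₂]² / [X₂Y]² = (0.123)²·(1.69)² / (0.00214)² = 9440
ΔG = RT ln(Q/Keq) = (8.314 J mol⁻¹ K⁻¹)(400 K) × ln(9440/1600)
   = (3.326 kJ/mol)(1.775) = 5.90 kJ/mol
ΔG > 0, so the forward reaction is non-spontaneous (proceeds in reverse).

ΔG = 5.90 kJ/mol; the forward reaction is non-spontaneous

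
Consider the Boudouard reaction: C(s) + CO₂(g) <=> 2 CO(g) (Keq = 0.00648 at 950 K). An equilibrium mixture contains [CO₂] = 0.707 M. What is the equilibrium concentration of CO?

[CO] = 0.0677 M

(C is a pure solid — omitted from Keq.)
At equilibrium, Keq = [CO]² / [CO₂] = 0.00648.
([CO])² / (0.707) = 0.00648
[CO]² = 0.00458 ⇒ [CO] = 0.0677 M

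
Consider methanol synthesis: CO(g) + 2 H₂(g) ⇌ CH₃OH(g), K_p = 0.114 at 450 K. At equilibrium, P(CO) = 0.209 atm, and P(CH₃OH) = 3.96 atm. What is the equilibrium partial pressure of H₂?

P(H₂) = 12.9 atm

At equilibrium, K_p = P(CH₃OH) / (P(CO)·P(H₂)²) = 0.114.
(3.96) / ((0.209)·(P(H₂))²) = 0.114
P(H₂)² = 166 ⇒ P(H₂) = 12.9 atm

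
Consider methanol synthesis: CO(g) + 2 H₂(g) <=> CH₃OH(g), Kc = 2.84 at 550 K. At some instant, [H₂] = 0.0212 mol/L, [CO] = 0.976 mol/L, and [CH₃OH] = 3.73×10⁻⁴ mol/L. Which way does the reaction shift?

Qc = [CH₃OH] / ([CO]·[H₂]²) = (3.73×10⁻⁴) / ((0.976)·(0.0212)²) = 0.850
Qc = 0.850 < Kc = 2.84, so the forward reaction proceeds.

in the forward direction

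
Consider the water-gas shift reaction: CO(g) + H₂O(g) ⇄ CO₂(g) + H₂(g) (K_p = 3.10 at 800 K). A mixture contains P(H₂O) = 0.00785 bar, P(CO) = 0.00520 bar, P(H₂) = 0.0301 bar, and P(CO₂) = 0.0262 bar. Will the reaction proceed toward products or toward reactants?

to the left

Q_p = P(CO₂)·P(H₂) / (P(CO)·P(H₂O)) = (0.0262)·(0.0301) / ((0.00520)·(0.00785)) = 19.3
Q_p = 19.3 > K_p = 3.10, so the reverse reaction proceeds.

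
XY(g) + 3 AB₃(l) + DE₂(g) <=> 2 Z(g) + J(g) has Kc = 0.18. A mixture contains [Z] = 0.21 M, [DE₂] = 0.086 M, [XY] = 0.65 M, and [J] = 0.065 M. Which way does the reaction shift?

(AB₃ is a pure liquid — omitted from Qc.)
Qc = [Z]²·[J] / ([XY]·[DE₂]) = (0.21)²·(0.065) / ((0.65)·(0.086)) = 0.051
Qc = 0.051 < Kc = 0.18, so the forward reaction proceeds.

to the right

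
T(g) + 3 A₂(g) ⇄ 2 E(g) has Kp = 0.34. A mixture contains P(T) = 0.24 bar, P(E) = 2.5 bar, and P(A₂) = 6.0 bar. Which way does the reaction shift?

Qp = P(E)² / (P(T)·P(A₂)³) = (2.5)² / ((0.24)·(6.0)³) = 0.12
Qp = 0.12 < Kp = 0.34, so the forward reaction proceeds.

forward (toward products)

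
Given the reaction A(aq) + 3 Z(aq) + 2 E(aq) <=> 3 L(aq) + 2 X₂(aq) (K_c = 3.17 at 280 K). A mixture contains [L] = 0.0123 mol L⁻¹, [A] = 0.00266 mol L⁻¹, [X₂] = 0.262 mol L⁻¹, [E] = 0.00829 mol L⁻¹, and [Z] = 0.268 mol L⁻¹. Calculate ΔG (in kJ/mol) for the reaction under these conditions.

Q_c = [L]³·[X₂]² / ([A]·[Z]³·[E]²) = (0.0123)³·(0.262)² / ((0.00266)·(0.268)³·(0.00829)²) = 36.3
ΔG = RT ln(Q_c/K_c) = (8.314 J mol⁻¹ K⁻¹)(280 K) × ln(36.3/3.17)
   = (2.328 kJ/mol)(2.438) = 5.68 kJ/mol
ΔG > 0, so the forward reaction is non-spontaneous (proceeds in reverse).

ΔG = 5.68 kJ/mol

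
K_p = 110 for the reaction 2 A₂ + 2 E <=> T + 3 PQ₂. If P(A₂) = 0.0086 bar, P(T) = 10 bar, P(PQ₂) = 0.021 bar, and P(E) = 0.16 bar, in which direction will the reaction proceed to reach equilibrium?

toward products

Q_p = P(T)·P(PQ₂)³ / (P(A₂)²·P(E)²) = (10)·(0.021)³ / ((0.0086)²·(0.16)²) = 49
Q_p = 49 < K_p = 110, so the forward reaction proceeds.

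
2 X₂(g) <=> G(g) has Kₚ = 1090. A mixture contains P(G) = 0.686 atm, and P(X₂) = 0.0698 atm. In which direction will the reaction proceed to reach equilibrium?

toward products

Qₚ = P(G) / P(X₂)² = (0.686) / (0.0698)² = 141
Qₚ = 141 < Kₚ = 1090, so the forward reaction proceeds.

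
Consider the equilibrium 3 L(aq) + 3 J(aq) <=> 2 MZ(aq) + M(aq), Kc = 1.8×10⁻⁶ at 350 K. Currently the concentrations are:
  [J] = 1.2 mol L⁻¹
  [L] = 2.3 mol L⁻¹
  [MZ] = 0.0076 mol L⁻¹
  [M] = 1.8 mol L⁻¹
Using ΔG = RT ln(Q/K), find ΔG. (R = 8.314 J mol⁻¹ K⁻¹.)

Qc = [MZ]²·[M] / ([L]³·[J]³) = (0.0076)²·(1.8) / ((2.3)³·(1.2)³) = 4.95×10⁻⁶
ΔG = RT ln(Qc/Kc) = (8.314 J mol⁻¹ K⁻¹)(350 K) × ln(4.95×10⁻⁶/1.8×10⁻⁶)
   = (2.910 kJ/mol)(1.012) = 2.94 kJ/mol
ΔG > 0, so the forward reaction is non-spontaneous (proceeds in reverse).

ΔG = 2.94 kJ/mol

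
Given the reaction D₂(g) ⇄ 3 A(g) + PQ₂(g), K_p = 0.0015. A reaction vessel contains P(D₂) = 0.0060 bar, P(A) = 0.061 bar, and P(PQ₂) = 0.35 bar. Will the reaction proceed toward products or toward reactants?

Q_p = P(A)³·P(PQ₂) / P(D₂) = (0.061)³·(0.35) / (0.0060) = 0.013
Q_p = 0.013 > K_p = 0.0015, so the reverse reaction proceeds.

toward reactants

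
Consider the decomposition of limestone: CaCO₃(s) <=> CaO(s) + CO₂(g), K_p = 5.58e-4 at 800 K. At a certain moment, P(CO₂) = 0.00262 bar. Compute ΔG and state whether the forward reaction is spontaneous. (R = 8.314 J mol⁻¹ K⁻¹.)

(CaCO₃, CaO are pure solids — omitted from Q_p.)
Q_p = P(CO₂) = 0.00262
ΔG = RT ln(Q_p/K_p) = (8.314 J mol⁻¹ K⁻¹)(800 K) × ln(0.00262/5.58e-4)
   = (6.651 kJ/mol)(1.547) = 10.3 kJ/mol
ΔG > 0, so the forward reaction is non-spontaneous (proceeds in reverse).

ΔG = 10.3 kJ/mol; the forward reaction is non-spontaneous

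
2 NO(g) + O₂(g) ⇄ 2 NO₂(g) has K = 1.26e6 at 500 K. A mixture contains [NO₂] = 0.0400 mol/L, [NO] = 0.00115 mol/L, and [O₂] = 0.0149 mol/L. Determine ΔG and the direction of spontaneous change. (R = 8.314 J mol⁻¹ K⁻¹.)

ΔG = -11.4 kJ/mol; the forward reaction is spontaneous

Q = [NO₂]² / ([NO]²·[O₂]) = (0.0400)² / ((0.00115)²·(0.0149)) = 81200
ΔG = RT ln(Q/K) = (8.314 J mol⁻¹ K⁻¹)(500 K) × ln(81200/1.26e6)
   = (4.157 kJ/mol)(-2.742) = -11.4 kJ/mol
ΔG < 0, so the forward reaction is spontaneous (proceeds forward).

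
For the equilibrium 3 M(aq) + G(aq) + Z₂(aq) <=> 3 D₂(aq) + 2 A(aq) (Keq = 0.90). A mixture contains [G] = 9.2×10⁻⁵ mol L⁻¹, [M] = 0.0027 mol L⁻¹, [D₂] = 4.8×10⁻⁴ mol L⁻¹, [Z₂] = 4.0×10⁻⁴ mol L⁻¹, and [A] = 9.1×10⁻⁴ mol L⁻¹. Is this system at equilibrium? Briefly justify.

no; Q < K, reaction proceeds forward

Q = [D₂]³·[A]² / ([M]³·[G]·[Z₂]) = (4.8×10⁻⁴)³·(9.1×10⁻⁴)² / ((0.0027)³·(9.2×10⁻⁵)·(4.0×10⁻⁴)) = 0.13
Q = 0.13 < Keq = 0.90: net forward reaction.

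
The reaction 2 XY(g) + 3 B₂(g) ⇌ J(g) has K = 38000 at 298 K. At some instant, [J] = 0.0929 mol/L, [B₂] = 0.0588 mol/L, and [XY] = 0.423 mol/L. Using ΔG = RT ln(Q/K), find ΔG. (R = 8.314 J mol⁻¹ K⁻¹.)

Q = [J] / ([XY]²·[B₂]³) = (0.0929) / ((0.423)²·(0.0588)³) = 2550
ΔG = RT ln(Q/K) = (8.314 J mol⁻¹ K⁻¹)(298 K) × ln(2550/38000)
   = (2.478 kJ/mol)(-2.701) = -6.69 kJ/mol
ΔG < 0, so the forward reaction is spontaneous (proceeds forward).

ΔG = -6.69 kJ/mol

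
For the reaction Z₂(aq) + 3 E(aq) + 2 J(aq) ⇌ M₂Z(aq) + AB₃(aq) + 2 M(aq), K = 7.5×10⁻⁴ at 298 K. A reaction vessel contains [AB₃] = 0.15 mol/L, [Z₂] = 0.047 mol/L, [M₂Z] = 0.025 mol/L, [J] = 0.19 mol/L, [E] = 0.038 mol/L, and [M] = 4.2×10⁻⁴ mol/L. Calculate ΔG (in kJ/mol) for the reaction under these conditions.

ΔG = 5.57 kJ/mol

Q = [M₂Z]·[AB₃]·[M]² / ([Z₂]·[E]³·[J]²) = (0.025)·(0.15)·(4.2×10⁻⁴)² / ((0.047)·(0.038)³·(0.19)²) = 0.00711
ΔG = RT ln(Q/K) = (8.314 J mol⁻¹ K⁻¹)(298 K) × ln(0.00711/7.5×10⁻⁴)
   = (2.478 kJ/mol)(2.249) = 5.57 kJ/mol
ΔG > 0, so the forward reaction is non-spontaneous (proceeds in reverse).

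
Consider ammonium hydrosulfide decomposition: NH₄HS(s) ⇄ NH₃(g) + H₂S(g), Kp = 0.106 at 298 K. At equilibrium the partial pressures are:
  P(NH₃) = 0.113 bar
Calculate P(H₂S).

P(H₂S) = 0.938 bar

(NH₄HS is a pure solid — omitted from Kp.)
At equilibrium, Kp = P(NH₃)·P(H₂S) = 0.106.
(0.113)·(P(H₂S)) = 0.106
P(H₂S) = 0.938 bar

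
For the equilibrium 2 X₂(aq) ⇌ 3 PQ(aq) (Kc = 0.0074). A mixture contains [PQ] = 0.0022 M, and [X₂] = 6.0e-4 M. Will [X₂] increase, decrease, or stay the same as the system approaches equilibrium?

increase

Qc = [PQ]³ / [X₂]² = (0.0022)³ / (6.0e-4)² = 0.030
Qc = 0.030 > Kc = 0.0074: net reverse reaction.
X₂ is a reactant, so it increases.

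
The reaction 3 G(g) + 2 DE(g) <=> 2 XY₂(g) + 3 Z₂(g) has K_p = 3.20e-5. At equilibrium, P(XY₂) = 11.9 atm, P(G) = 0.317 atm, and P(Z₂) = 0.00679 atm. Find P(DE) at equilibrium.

P(DE) = 6.59 atm

At equilibrium, K_p = P(XY₂)²·P(Z₂)³ / (P(G)³·P(DE)²) = 3.20e-5.
(11.9)²·(0.00679)³ / ((0.317)³·(P(DE))²) = 3.20e-5
P(DE)² = 43.5 ⇒ P(DE) = 6.59 atm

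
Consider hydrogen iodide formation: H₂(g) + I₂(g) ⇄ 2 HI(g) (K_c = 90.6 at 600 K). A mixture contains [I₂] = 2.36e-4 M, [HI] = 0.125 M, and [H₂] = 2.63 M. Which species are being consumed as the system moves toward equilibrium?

Q_c = [HI]² / ([H₂]·[I₂]) = (0.125)² / ((2.63)·(2.36e-4)) = 25.2
Q_c = 25.2 < K_c = 90.6: net forward reaction.

H₂, I₂ (reactants)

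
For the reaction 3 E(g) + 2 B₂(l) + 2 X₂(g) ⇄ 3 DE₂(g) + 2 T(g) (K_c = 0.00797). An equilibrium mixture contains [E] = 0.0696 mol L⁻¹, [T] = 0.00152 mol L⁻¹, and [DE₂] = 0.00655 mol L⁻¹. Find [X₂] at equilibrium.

(B₂ is a pure liquid — omitted from K_c.)
At equilibrium, K_c = [DE₂]³·[T]² / ([E]³·[X₂]²) = 0.00797.
(0.00655)³·(0.00152)² / ((0.0696)³·([X₂])²) = 0.00797
[X₂]² = 2.42×10⁻⁷ ⇒ [X₂] = 4.92×10⁻⁴ mol L⁻¹

[X₂] = 4.92×10⁻⁴ mol L⁻¹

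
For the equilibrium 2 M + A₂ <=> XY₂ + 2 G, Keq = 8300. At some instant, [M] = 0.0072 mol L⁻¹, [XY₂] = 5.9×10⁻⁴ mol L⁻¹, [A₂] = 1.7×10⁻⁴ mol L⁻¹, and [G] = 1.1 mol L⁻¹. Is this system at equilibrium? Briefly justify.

no; Q > K, reaction proceeds in reverse

Q = [XY₂]·[G]² / ([M]²·[A₂]) = (5.9×10⁻⁴)·(1.1)² / ((0.0072)²·(1.7×10⁻⁴)) = 81000
Q = 81000 > Keq = 8300: net reverse reaction.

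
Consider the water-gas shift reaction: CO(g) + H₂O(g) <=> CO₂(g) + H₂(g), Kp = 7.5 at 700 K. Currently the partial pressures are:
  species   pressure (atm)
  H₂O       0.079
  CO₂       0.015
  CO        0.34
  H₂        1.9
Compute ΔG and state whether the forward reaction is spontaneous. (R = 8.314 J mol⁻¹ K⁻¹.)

ΔG = -11.4 kJ/mol; the forward reaction is spontaneous

Qp = P(CO₂)·P(H₂) / (P(CO)·P(H₂O)) = (0.015)·(1.9) / ((0.34)·(0.079)) = 1.06
ΔG = RT ln(Qp/Kp) = (8.314 J mol⁻¹ K⁻¹)(700 K) × ln(1.06/7.5)
   = (5.820 kJ/mol)(-1.957) = -11.4 kJ/mol
ΔG < 0, so the forward reaction is spontaneous (proceeds forward).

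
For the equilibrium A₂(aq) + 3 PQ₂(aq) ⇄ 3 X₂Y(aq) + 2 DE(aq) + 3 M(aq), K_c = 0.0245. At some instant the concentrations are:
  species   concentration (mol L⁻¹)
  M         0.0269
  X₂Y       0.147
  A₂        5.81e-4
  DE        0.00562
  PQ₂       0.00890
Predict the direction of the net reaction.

Q_c = [X₂Y]³·[DE]²·[M]³ / ([A₂]·[PQ₂]³) = (0.147)³·(0.00562)²·(0.0269)³ / ((5.81e-4)·(0.00890)³) = 0.00477
Q_c = 0.00477 < K_c = 0.0245, so the forward reaction proceeds.

to the right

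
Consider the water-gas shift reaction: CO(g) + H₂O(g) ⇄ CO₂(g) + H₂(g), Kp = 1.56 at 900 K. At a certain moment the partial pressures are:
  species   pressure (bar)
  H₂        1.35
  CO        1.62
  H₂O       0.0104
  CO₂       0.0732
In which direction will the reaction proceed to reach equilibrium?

toward reactants

Qp = P(CO₂)·P(H₂) / (P(CO)·P(H₂O)) = (0.0732)·(1.35) / ((1.62)·(0.0104)) = 5.87
Qp = 5.87 > Kp = 1.56, so the reverse reaction proceeds.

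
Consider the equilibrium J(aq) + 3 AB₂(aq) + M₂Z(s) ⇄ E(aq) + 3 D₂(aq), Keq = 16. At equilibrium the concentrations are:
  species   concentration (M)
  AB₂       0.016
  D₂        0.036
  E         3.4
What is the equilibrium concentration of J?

(M₂Z is a pure solid — omitted from Keq.)
At equilibrium, Keq = [E]·[D₂]³ / ([J]·[AB₂]³) = 16.
(3.4)·(0.036)³ / (([J])·(0.016)³) = 16
[J] = 2.42 = 2.4 M

[J] = 2.4 M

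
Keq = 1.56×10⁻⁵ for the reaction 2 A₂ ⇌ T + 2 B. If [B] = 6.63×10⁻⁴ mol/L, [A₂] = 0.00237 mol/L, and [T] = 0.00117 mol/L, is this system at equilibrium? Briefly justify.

no; Q > K, reaction proceeds in reverse

Q = [T]·[B]² / [A₂]² = (0.00117)·(6.63×10⁻⁴)² / (0.00237)² = 9.16×10⁻⁵
Q = 9.16×10⁻⁵ > Keq = 1.56×10⁻⁵: net reverse reaction.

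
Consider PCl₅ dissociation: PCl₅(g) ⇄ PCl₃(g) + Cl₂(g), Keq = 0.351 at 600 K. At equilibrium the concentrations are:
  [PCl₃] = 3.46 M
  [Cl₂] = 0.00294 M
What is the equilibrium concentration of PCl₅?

At equilibrium, Keq = [PCl₃]·[Cl₂] / [PCl₅] = 0.351.
(3.46)·(0.00294) / ([PCl₅]) = 0.351
[PCl₅] = 0.0290 M

[PCl₅] = 0.0290 M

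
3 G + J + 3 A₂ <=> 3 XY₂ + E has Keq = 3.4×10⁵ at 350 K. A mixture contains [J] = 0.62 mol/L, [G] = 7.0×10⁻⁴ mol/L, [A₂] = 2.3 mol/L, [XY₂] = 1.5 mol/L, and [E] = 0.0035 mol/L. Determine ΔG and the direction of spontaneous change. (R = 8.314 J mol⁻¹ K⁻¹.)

Q = [XY₂]³·[E] / ([G]³·[J]·[A₂]³) = (1.5)³·(0.0035) / ((7.0×10⁻⁴)³·(0.62)·(2.3)³) = 4.57×10⁶
ΔG = RT ln(Q/Keq) = (8.314 J mol⁻¹ K⁻¹)(350 K) × ln(4.57×10⁶/3.4×10⁵)
   = (2.910 kJ/mol)(2.598) = 7.56 kJ/mol
ΔG > 0, so the forward reaction is non-spontaneous (proceeds in reverse).

ΔG = 7.56 kJ/mol; the forward reaction is non-spontaneous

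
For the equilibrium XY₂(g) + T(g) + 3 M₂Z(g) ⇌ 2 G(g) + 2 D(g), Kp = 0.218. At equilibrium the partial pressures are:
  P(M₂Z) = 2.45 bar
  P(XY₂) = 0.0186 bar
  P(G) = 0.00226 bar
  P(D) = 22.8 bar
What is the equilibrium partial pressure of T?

At equilibrium, Kp = P(G)²·P(D)² / (P(XY₂)·P(T)·P(M₂Z)³) = 0.218.
(0.00226)²·(22.8)² / ((0.0186)·(P(T))·(2.45)³) = 0.218
P(T) = 0.0445 bar

P(T) = 0.0445 bar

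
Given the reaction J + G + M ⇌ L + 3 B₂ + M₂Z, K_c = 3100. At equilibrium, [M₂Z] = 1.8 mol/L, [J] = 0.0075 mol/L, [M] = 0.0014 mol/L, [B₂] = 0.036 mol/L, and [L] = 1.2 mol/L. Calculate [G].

[G] = 0.0031 mol/L

At equilibrium, K_c = [L]·[B₂]³·[M₂Z] / ([J]·[G]·[M]) = 3100.
(1.2)·(0.036)³·(1.8) / ((0.0075)·([G])·(0.0014)) = 3100
[G] = 0.00310 = 0.0031 mol/L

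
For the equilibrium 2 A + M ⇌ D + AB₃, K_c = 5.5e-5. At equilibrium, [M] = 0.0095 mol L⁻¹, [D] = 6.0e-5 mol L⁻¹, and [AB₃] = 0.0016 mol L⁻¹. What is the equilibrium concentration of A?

[A] = 0.43 mol L⁻¹

At equilibrium, K_c = [D]·[AB₃] / ([A]²·[M]) = 5.5e-5.
(6.0e-5)·(0.0016) / (([A])²·(0.0095)) = 5.5e-5
[A]² = 0.184 ⇒ [A] = 0.43 mol L⁻¹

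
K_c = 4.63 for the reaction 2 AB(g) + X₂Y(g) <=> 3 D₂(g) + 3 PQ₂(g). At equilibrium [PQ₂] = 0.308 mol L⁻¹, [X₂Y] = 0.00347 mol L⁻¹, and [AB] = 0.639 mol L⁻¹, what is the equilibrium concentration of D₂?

[D₂] = 0.608 mol L⁻¹

At equilibrium, K_c = [D₂]³·[PQ₂]³ / ([AB]²·[X₂Y]) = 4.63.
([D₂])³·(0.308)³ / ((0.639)²·(0.00347)) = 4.63
[D₂]³ = 0.225 ⇒ [D₂] = 0.608 mol L⁻¹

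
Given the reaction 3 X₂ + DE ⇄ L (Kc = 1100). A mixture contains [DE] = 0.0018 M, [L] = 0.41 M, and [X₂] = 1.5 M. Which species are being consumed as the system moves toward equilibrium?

Qc = [L] / ([X₂]³·[DE]) = (0.41) / ((1.5)³·(0.0018)) = 67
Qc = 67 < Kc = 1100: net forward reaction.

X₂, DE (reactants)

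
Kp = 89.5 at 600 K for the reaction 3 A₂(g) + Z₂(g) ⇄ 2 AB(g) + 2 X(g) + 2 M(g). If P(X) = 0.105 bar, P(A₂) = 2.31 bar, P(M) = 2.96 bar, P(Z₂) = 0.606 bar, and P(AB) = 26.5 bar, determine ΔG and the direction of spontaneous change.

Qp = P(AB)²·P(X)²·P(M)² / (P(A₂)³·P(Z₂)) = (26.5)²·(0.105)²·(2.96)² / ((2.31)³·(0.606)) = 9.08
ΔG = RT ln(Qp/Kp) = (8.314 J mol⁻¹ K⁻¹)(600 K) × ln(9.08/89.5)
   = (4.988 kJ/mol)(-2.288) = -11.4 kJ/mol
ΔG < 0, so the forward reaction is spontaneous (proceeds forward).

ΔG = -11.4 kJ/mol; the forward reaction is spontaneous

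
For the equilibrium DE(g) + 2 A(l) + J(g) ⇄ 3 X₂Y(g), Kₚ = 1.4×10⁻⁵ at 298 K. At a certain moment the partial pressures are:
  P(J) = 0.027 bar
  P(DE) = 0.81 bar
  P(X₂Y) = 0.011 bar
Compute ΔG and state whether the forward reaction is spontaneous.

(A is a pure liquid — omitted from Qₚ.)
Qₚ = P(X₂Y)³ / (P(DE)·P(J)) = (0.011)³ / ((0.81)·(0.027)) = 6.09×10⁻⁵
ΔG = RT ln(Qₚ/Kₚ) = (8.314 J mol⁻¹ K⁻¹)(298 K) × ln(6.09×10⁻⁵/1.4×10⁻⁵)
   = (2.478 kJ/mol)(1.470) = 3.64 kJ/mol
ΔG > 0, so the forward reaction is non-spontaneous (proceeds in reverse).

ΔG = 3.64 kJ/mol; the forward reaction is non-spontaneous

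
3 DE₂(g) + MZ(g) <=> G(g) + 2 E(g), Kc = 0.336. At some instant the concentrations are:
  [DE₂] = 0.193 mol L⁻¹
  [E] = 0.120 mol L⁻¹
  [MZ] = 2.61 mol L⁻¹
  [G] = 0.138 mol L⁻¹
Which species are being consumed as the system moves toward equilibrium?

Qc = [G]·[E]² / ([DE₂]³·[MZ]) = (0.138)·(0.120)² / ((0.193)³·(2.61)) = 0.106
Qc = 0.106 < Kc = 0.336: net forward reaction.

DE₂, MZ (reactants)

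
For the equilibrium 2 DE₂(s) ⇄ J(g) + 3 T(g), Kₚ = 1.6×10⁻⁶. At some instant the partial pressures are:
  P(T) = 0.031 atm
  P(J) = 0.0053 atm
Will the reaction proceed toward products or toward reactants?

(DE₂ is a pure solid — omitted from Qₚ.)
Qₚ = P(J)·P(T)³ = (0.0053)·(0.031)³ = 1.6×10⁻⁷
Qₚ = 1.6×10⁻⁷ < Kₚ = 1.6×10⁻⁶, so the forward reaction proceeds.

forward (toward products)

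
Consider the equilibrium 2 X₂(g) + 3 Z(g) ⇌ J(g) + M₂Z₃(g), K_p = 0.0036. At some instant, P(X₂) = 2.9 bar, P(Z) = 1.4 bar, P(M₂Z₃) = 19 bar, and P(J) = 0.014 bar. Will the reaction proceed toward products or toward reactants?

Q_p = P(J)·P(M₂Z₃) / (P(X₂)²·P(Z)³) = (0.014)·(19) / ((2.9)²·(1.4)³) = 0.012
Q_p = 0.012 > K_p = 0.0036, so the reverse reaction proceeds.

to the left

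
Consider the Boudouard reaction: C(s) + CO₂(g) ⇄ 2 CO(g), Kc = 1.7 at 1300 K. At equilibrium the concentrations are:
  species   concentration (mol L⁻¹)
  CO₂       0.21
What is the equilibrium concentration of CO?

[CO] = 0.60 mol L⁻¹

(C is a pure solid — omitted from Kc.)
At equilibrium, Kc = [CO]² / [CO₂] = 1.7.
([CO])² / (0.21) = 1.7
[CO]² = 0.357 ⇒ [CO] = 0.60 mol L⁻¹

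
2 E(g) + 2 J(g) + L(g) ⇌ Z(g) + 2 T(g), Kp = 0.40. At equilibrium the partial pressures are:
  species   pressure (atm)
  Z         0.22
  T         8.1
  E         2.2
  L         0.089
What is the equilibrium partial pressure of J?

P(J) = 9.2 atm

At equilibrium, Kp = P(Z)·P(T)² / (P(E)²·P(J)²·P(L)) = 0.40.
(0.22)·(8.1)² / ((2.2)²·(P(J))²·(0.089)) = 0.40
P(J)² = 83.8 ⇒ P(J) = 9.2 atm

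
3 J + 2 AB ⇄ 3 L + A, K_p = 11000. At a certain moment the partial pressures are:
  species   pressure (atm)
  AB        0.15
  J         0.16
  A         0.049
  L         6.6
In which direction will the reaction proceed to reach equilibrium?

Q_p = P(L)³·P(A) / (P(J)³·P(AB)²) = (6.6)³·(0.049) / ((0.16)³·(0.15)²) = 1.5×10⁵
Q_p = 1.5×10⁵ > K_p = 11000, so the reverse reaction proceeds.

in the reverse direction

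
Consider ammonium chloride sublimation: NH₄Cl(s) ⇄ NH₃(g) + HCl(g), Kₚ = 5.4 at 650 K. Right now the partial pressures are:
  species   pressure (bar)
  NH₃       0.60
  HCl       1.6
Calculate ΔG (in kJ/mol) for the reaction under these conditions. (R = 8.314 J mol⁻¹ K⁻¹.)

ΔG = -9.33 kJ/mol

(NH₄Cl is a pure solid — omitted from Qₚ.)
Qₚ = P(NH₃)·P(HCl) = (0.60)·(1.6) = 0.960
ΔG = RT ln(Qₚ/Kₚ) = (8.314 J mol⁻¹ K⁻¹)(650 K) × ln(0.960/5.4)
   = (5.404 kJ/mol)(-1.727) = -9.33 kJ/mol
ΔG < 0, so the forward reaction is spontaneous (proceeds forward).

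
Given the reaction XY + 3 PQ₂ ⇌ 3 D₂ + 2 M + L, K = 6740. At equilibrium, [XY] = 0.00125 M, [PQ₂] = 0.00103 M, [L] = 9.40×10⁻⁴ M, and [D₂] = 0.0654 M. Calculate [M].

[M] = 0.187 M

At equilibrium, K = [D₂]³·[M]²·[L] / ([XY]·[PQ₂]³) = 6740.
(0.0654)³·([M])²·(9.40×10⁻⁴) / ((0.00125)·(0.00103)³) = 6740
[M]² = 0.0350 ⇒ [M] = 0.187 M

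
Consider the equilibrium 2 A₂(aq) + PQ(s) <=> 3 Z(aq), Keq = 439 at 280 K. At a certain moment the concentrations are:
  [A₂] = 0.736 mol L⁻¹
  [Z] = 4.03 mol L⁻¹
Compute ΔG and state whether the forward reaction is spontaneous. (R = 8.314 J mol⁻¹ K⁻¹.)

(PQ is a pure solid — omitted from Q.)
Q = [Z]³ / [A₂]² = (4.03)³ / (0.736)² = 121
ΔG = RT ln(Q/Keq) = (8.314 J mol⁻¹ K⁻¹)(280 K) × ln(121/439)
   = (2.328 kJ/mol)(-1.289) = -3.00 kJ/mol
ΔG < 0, so the forward reaction is spontaneous (proceeds forward).

ΔG = -3.00 kJ/mol; the forward reaction is spontaneous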